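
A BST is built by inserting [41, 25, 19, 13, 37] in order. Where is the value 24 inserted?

Starting tree (level order): [41, 25, None, 19, 37, 13]
Insertion path: 41 -> 25 -> 19
Result: insert 24 as right child of 19
Final tree (level order): [41, 25, None, 19, 37, 13, 24]


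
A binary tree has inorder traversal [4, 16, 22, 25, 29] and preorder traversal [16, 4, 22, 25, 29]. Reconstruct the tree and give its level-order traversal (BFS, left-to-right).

Inorder:  [4, 16, 22, 25, 29]
Preorder: [16, 4, 22, 25, 29]
Algorithm: preorder visits root first, so consume preorder in order;
for each root, split the current inorder slice at that value into
left-subtree inorder and right-subtree inorder, then recurse.
Recursive splits:
  root=16; inorder splits into left=[4], right=[22, 25, 29]
  root=4; inorder splits into left=[], right=[]
  root=22; inorder splits into left=[], right=[25, 29]
  root=25; inorder splits into left=[], right=[29]
  root=29; inorder splits into left=[], right=[]
Reconstructed level-order: [16, 4, 22, 25, 29]


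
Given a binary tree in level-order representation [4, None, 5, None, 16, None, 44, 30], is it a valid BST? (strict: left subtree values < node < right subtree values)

Level-order array: [4, None, 5, None, 16, None, 44, 30]
Validate using subtree bounds (lo, hi): at each node, require lo < value < hi,
then recurse left with hi=value and right with lo=value.
Preorder trace (stopping at first violation):
  at node 4 with bounds (-inf, +inf): OK
  at node 5 with bounds (4, +inf): OK
  at node 16 with bounds (5, +inf): OK
  at node 44 with bounds (16, +inf): OK
  at node 30 with bounds (16, 44): OK
No violation found at any node.
Result: Valid BST


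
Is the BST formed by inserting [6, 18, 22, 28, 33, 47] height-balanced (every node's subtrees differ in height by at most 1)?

Tree (level-order array): [6, None, 18, None, 22, None, 28, None, 33, None, 47]
Definition: a tree is height-balanced if, at every node, |h(left) - h(right)| <= 1 (empty subtree has height -1).
Bottom-up per-node check:
  node 47: h_left=-1, h_right=-1, diff=0 [OK], height=0
  node 33: h_left=-1, h_right=0, diff=1 [OK], height=1
  node 28: h_left=-1, h_right=1, diff=2 [FAIL (|-1-1|=2 > 1)], height=2
  node 22: h_left=-1, h_right=2, diff=3 [FAIL (|-1-2|=3 > 1)], height=3
  node 18: h_left=-1, h_right=3, diff=4 [FAIL (|-1-3|=4 > 1)], height=4
  node 6: h_left=-1, h_right=4, diff=5 [FAIL (|-1-4|=5 > 1)], height=5
Node 28 violates the condition: |-1 - 1| = 2 > 1.
Result: Not balanced


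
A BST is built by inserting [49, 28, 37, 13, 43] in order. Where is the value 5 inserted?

Starting tree (level order): [49, 28, None, 13, 37, None, None, None, 43]
Insertion path: 49 -> 28 -> 13
Result: insert 5 as left child of 13
Final tree (level order): [49, 28, None, 13, 37, 5, None, None, 43]


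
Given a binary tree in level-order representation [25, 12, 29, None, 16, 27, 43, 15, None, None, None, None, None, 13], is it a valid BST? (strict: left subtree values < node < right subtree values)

Level-order array: [25, 12, 29, None, 16, 27, 43, 15, None, None, None, None, None, 13]
Validate using subtree bounds (lo, hi): at each node, require lo < value < hi,
then recurse left with hi=value and right with lo=value.
Preorder trace (stopping at first violation):
  at node 25 with bounds (-inf, +inf): OK
  at node 12 with bounds (-inf, 25): OK
  at node 16 with bounds (12, 25): OK
  at node 15 with bounds (12, 16): OK
  at node 13 with bounds (12, 15): OK
  at node 29 with bounds (25, +inf): OK
  at node 27 with bounds (25, 29): OK
  at node 43 with bounds (29, +inf): OK
No violation found at any node.
Result: Valid BST


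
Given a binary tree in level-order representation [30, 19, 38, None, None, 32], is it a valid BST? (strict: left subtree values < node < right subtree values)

Level-order array: [30, 19, 38, None, None, 32]
Validate using subtree bounds (lo, hi): at each node, require lo < value < hi,
then recurse left with hi=value and right with lo=value.
Preorder trace (stopping at first violation):
  at node 30 with bounds (-inf, +inf): OK
  at node 19 with bounds (-inf, 30): OK
  at node 38 with bounds (30, +inf): OK
  at node 32 with bounds (30, 38): OK
No violation found at any node.
Result: Valid BST


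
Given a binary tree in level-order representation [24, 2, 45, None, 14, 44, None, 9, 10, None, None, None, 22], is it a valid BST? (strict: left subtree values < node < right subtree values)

Level-order array: [24, 2, 45, None, 14, 44, None, 9, 10, None, None, None, 22]
Validate using subtree bounds (lo, hi): at each node, require lo < value < hi,
then recurse left with hi=value and right with lo=value.
Preorder trace (stopping at first violation):
  at node 24 with bounds (-inf, +inf): OK
  at node 2 with bounds (-inf, 24): OK
  at node 14 with bounds (2, 24): OK
  at node 9 with bounds (2, 14): OK
  at node 22 with bounds (9, 14): VIOLATION
Node 22 violates its bound: not (9 < 22 < 14).
Result: Not a valid BST


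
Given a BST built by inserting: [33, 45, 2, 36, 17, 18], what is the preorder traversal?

Tree insertion order: [33, 45, 2, 36, 17, 18]
Tree (level-order array): [33, 2, 45, None, 17, 36, None, None, 18]
Preorder traversal: [33, 2, 17, 18, 45, 36]


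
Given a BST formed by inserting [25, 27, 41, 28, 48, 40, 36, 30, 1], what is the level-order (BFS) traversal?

Tree insertion order: [25, 27, 41, 28, 48, 40, 36, 30, 1]
Tree (level-order array): [25, 1, 27, None, None, None, 41, 28, 48, None, 40, None, None, 36, None, 30]
BFS from the root, enqueuing left then right child of each popped node:
  queue [25] -> pop 25, enqueue [1, 27], visited so far: [25]
  queue [1, 27] -> pop 1, enqueue [none], visited so far: [25, 1]
  queue [27] -> pop 27, enqueue [41], visited so far: [25, 1, 27]
  queue [41] -> pop 41, enqueue [28, 48], visited so far: [25, 1, 27, 41]
  queue [28, 48] -> pop 28, enqueue [40], visited so far: [25, 1, 27, 41, 28]
  queue [48, 40] -> pop 48, enqueue [none], visited so far: [25, 1, 27, 41, 28, 48]
  queue [40] -> pop 40, enqueue [36], visited so far: [25, 1, 27, 41, 28, 48, 40]
  queue [36] -> pop 36, enqueue [30], visited so far: [25, 1, 27, 41, 28, 48, 40, 36]
  queue [30] -> pop 30, enqueue [none], visited so far: [25, 1, 27, 41, 28, 48, 40, 36, 30]
Result: [25, 1, 27, 41, 28, 48, 40, 36, 30]


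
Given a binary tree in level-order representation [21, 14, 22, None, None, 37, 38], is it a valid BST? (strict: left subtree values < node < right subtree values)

Level-order array: [21, 14, 22, None, None, 37, 38]
Validate using subtree bounds (lo, hi): at each node, require lo < value < hi,
then recurse left with hi=value and right with lo=value.
Preorder trace (stopping at first violation):
  at node 21 with bounds (-inf, +inf): OK
  at node 14 with bounds (-inf, 21): OK
  at node 22 with bounds (21, +inf): OK
  at node 37 with bounds (21, 22): VIOLATION
Node 37 violates its bound: not (21 < 37 < 22).
Result: Not a valid BST


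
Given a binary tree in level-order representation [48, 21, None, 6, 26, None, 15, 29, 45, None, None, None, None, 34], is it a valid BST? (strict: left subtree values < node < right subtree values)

Level-order array: [48, 21, None, 6, 26, None, 15, 29, 45, None, None, None, None, 34]
Validate using subtree bounds (lo, hi): at each node, require lo < value < hi,
then recurse left with hi=value and right with lo=value.
Preorder trace (stopping at first violation):
  at node 48 with bounds (-inf, +inf): OK
  at node 21 with bounds (-inf, 48): OK
  at node 6 with bounds (-inf, 21): OK
  at node 15 with bounds (6, 21): OK
  at node 26 with bounds (21, 48): OK
  at node 29 with bounds (21, 26): VIOLATION
Node 29 violates its bound: not (21 < 29 < 26).
Result: Not a valid BST


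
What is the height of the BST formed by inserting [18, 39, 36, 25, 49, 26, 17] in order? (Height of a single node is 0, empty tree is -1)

Insertion order: [18, 39, 36, 25, 49, 26, 17]
Tree (level-order array): [18, 17, 39, None, None, 36, 49, 25, None, None, None, None, 26]
Compute height bottom-up (empty subtree = -1):
  height(17) = 1 + max(-1, -1) = 0
  height(26) = 1 + max(-1, -1) = 0
  height(25) = 1 + max(-1, 0) = 1
  height(36) = 1 + max(1, -1) = 2
  height(49) = 1 + max(-1, -1) = 0
  height(39) = 1 + max(2, 0) = 3
  height(18) = 1 + max(0, 3) = 4
Height = 4


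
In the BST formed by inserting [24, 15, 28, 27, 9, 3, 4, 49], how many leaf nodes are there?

Tree built from: [24, 15, 28, 27, 9, 3, 4, 49]
Tree (level-order array): [24, 15, 28, 9, None, 27, 49, 3, None, None, None, None, None, None, 4]
Rule: A leaf has 0 children.
Per-node child counts:
  node 24: 2 child(ren)
  node 15: 1 child(ren)
  node 9: 1 child(ren)
  node 3: 1 child(ren)
  node 4: 0 child(ren)
  node 28: 2 child(ren)
  node 27: 0 child(ren)
  node 49: 0 child(ren)
Matching nodes: [4, 27, 49]
Count of leaf nodes: 3


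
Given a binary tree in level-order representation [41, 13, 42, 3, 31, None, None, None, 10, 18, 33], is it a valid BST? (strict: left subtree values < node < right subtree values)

Level-order array: [41, 13, 42, 3, 31, None, None, None, 10, 18, 33]
Validate using subtree bounds (lo, hi): at each node, require lo < value < hi,
then recurse left with hi=value and right with lo=value.
Preorder trace (stopping at first violation):
  at node 41 with bounds (-inf, +inf): OK
  at node 13 with bounds (-inf, 41): OK
  at node 3 with bounds (-inf, 13): OK
  at node 10 with bounds (3, 13): OK
  at node 31 with bounds (13, 41): OK
  at node 18 with bounds (13, 31): OK
  at node 33 with bounds (31, 41): OK
  at node 42 with bounds (41, +inf): OK
No violation found at any node.
Result: Valid BST


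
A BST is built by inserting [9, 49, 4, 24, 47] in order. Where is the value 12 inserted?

Starting tree (level order): [9, 4, 49, None, None, 24, None, None, 47]
Insertion path: 9 -> 49 -> 24
Result: insert 12 as left child of 24
Final tree (level order): [9, 4, 49, None, None, 24, None, 12, 47]


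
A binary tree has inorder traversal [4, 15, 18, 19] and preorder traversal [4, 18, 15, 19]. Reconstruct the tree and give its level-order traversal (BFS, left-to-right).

Inorder:  [4, 15, 18, 19]
Preorder: [4, 18, 15, 19]
Algorithm: preorder visits root first, so consume preorder in order;
for each root, split the current inorder slice at that value into
left-subtree inorder and right-subtree inorder, then recurse.
Recursive splits:
  root=4; inorder splits into left=[], right=[15, 18, 19]
  root=18; inorder splits into left=[15], right=[19]
  root=15; inorder splits into left=[], right=[]
  root=19; inorder splits into left=[], right=[]
Reconstructed level-order: [4, 18, 15, 19]


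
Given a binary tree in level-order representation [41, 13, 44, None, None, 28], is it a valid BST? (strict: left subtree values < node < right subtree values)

Level-order array: [41, 13, 44, None, None, 28]
Validate using subtree bounds (lo, hi): at each node, require lo < value < hi,
then recurse left with hi=value and right with lo=value.
Preorder trace (stopping at first violation):
  at node 41 with bounds (-inf, +inf): OK
  at node 13 with bounds (-inf, 41): OK
  at node 44 with bounds (41, +inf): OK
  at node 28 with bounds (41, 44): VIOLATION
Node 28 violates its bound: not (41 < 28 < 44).
Result: Not a valid BST


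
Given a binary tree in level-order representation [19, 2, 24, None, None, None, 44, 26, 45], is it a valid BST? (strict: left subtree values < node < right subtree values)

Level-order array: [19, 2, 24, None, None, None, 44, 26, 45]
Validate using subtree bounds (lo, hi): at each node, require lo < value < hi,
then recurse left with hi=value and right with lo=value.
Preorder trace (stopping at first violation):
  at node 19 with bounds (-inf, +inf): OK
  at node 2 with bounds (-inf, 19): OK
  at node 24 with bounds (19, +inf): OK
  at node 44 with bounds (24, +inf): OK
  at node 26 with bounds (24, 44): OK
  at node 45 with bounds (44, +inf): OK
No violation found at any node.
Result: Valid BST


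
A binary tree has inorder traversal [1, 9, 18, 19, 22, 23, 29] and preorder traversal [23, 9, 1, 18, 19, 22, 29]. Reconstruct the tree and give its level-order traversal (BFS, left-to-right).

Inorder:  [1, 9, 18, 19, 22, 23, 29]
Preorder: [23, 9, 1, 18, 19, 22, 29]
Algorithm: preorder visits root first, so consume preorder in order;
for each root, split the current inorder slice at that value into
left-subtree inorder and right-subtree inorder, then recurse.
Recursive splits:
  root=23; inorder splits into left=[1, 9, 18, 19, 22], right=[29]
  root=9; inorder splits into left=[1], right=[18, 19, 22]
  root=1; inorder splits into left=[], right=[]
  root=18; inorder splits into left=[], right=[19, 22]
  root=19; inorder splits into left=[], right=[22]
  root=22; inorder splits into left=[], right=[]
  root=29; inorder splits into left=[], right=[]
Reconstructed level-order: [23, 9, 29, 1, 18, 19, 22]


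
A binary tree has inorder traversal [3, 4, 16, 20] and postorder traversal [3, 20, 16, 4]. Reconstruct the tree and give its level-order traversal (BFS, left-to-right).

Inorder:   [3, 4, 16, 20]
Postorder: [3, 20, 16, 4]
Algorithm: postorder visits root last, so walk postorder right-to-left;
each value is the root of the current inorder slice — split it at that
value, recurse on the right subtree first, then the left.
Recursive splits:
  root=4; inorder splits into left=[3], right=[16, 20]
  root=16; inorder splits into left=[], right=[20]
  root=20; inorder splits into left=[], right=[]
  root=3; inorder splits into left=[], right=[]
Reconstructed level-order: [4, 3, 16, 20]


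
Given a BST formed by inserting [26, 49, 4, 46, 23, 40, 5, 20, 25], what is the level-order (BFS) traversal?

Tree insertion order: [26, 49, 4, 46, 23, 40, 5, 20, 25]
Tree (level-order array): [26, 4, 49, None, 23, 46, None, 5, 25, 40, None, None, 20]
BFS from the root, enqueuing left then right child of each popped node:
  queue [26] -> pop 26, enqueue [4, 49], visited so far: [26]
  queue [4, 49] -> pop 4, enqueue [23], visited so far: [26, 4]
  queue [49, 23] -> pop 49, enqueue [46], visited so far: [26, 4, 49]
  queue [23, 46] -> pop 23, enqueue [5, 25], visited so far: [26, 4, 49, 23]
  queue [46, 5, 25] -> pop 46, enqueue [40], visited so far: [26, 4, 49, 23, 46]
  queue [5, 25, 40] -> pop 5, enqueue [20], visited so far: [26, 4, 49, 23, 46, 5]
  queue [25, 40, 20] -> pop 25, enqueue [none], visited so far: [26, 4, 49, 23, 46, 5, 25]
  queue [40, 20] -> pop 40, enqueue [none], visited so far: [26, 4, 49, 23, 46, 5, 25, 40]
  queue [20] -> pop 20, enqueue [none], visited so far: [26, 4, 49, 23, 46, 5, 25, 40, 20]
Result: [26, 4, 49, 23, 46, 5, 25, 40, 20]


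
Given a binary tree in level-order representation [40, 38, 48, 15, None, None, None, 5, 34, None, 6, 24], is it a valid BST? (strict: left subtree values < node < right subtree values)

Level-order array: [40, 38, 48, 15, None, None, None, 5, 34, None, 6, 24]
Validate using subtree bounds (lo, hi): at each node, require lo < value < hi,
then recurse left with hi=value and right with lo=value.
Preorder trace (stopping at first violation):
  at node 40 with bounds (-inf, +inf): OK
  at node 38 with bounds (-inf, 40): OK
  at node 15 with bounds (-inf, 38): OK
  at node 5 with bounds (-inf, 15): OK
  at node 6 with bounds (5, 15): OK
  at node 34 with bounds (15, 38): OK
  at node 24 with bounds (15, 34): OK
  at node 48 with bounds (40, +inf): OK
No violation found at any node.
Result: Valid BST


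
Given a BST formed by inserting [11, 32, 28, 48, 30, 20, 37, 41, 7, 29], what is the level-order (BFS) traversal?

Tree insertion order: [11, 32, 28, 48, 30, 20, 37, 41, 7, 29]
Tree (level-order array): [11, 7, 32, None, None, 28, 48, 20, 30, 37, None, None, None, 29, None, None, 41]
BFS from the root, enqueuing left then right child of each popped node:
  queue [11] -> pop 11, enqueue [7, 32], visited so far: [11]
  queue [7, 32] -> pop 7, enqueue [none], visited so far: [11, 7]
  queue [32] -> pop 32, enqueue [28, 48], visited so far: [11, 7, 32]
  queue [28, 48] -> pop 28, enqueue [20, 30], visited so far: [11, 7, 32, 28]
  queue [48, 20, 30] -> pop 48, enqueue [37], visited so far: [11, 7, 32, 28, 48]
  queue [20, 30, 37] -> pop 20, enqueue [none], visited so far: [11, 7, 32, 28, 48, 20]
  queue [30, 37] -> pop 30, enqueue [29], visited so far: [11, 7, 32, 28, 48, 20, 30]
  queue [37, 29] -> pop 37, enqueue [41], visited so far: [11, 7, 32, 28, 48, 20, 30, 37]
  queue [29, 41] -> pop 29, enqueue [none], visited so far: [11, 7, 32, 28, 48, 20, 30, 37, 29]
  queue [41] -> pop 41, enqueue [none], visited so far: [11, 7, 32, 28, 48, 20, 30, 37, 29, 41]
Result: [11, 7, 32, 28, 48, 20, 30, 37, 29, 41]


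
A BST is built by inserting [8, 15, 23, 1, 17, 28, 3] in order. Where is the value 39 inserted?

Starting tree (level order): [8, 1, 15, None, 3, None, 23, None, None, 17, 28]
Insertion path: 8 -> 15 -> 23 -> 28
Result: insert 39 as right child of 28
Final tree (level order): [8, 1, 15, None, 3, None, 23, None, None, 17, 28, None, None, None, 39]


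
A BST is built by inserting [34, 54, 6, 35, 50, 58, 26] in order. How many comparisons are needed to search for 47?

Search path for 47: 34 -> 54 -> 35 -> 50
Found: False
Comparisons: 4


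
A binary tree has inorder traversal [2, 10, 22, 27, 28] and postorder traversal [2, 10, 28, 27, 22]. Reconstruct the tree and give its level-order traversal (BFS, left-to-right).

Inorder:   [2, 10, 22, 27, 28]
Postorder: [2, 10, 28, 27, 22]
Algorithm: postorder visits root last, so walk postorder right-to-left;
each value is the root of the current inorder slice — split it at that
value, recurse on the right subtree first, then the left.
Recursive splits:
  root=22; inorder splits into left=[2, 10], right=[27, 28]
  root=27; inorder splits into left=[], right=[28]
  root=28; inorder splits into left=[], right=[]
  root=10; inorder splits into left=[2], right=[]
  root=2; inorder splits into left=[], right=[]
Reconstructed level-order: [22, 10, 27, 2, 28]


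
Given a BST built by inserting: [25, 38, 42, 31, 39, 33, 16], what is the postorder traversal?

Tree insertion order: [25, 38, 42, 31, 39, 33, 16]
Tree (level-order array): [25, 16, 38, None, None, 31, 42, None, 33, 39]
Postorder traversal: [16, 33, 31, 39, 42, 38, 25]


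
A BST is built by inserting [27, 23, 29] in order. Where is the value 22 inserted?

Starting tree (level order): [27, 23, 29]
Insertion path: 27 -> 23
Result: insert 22 as left child of 23
Final tree (level order): [27, 23, 29, 22]


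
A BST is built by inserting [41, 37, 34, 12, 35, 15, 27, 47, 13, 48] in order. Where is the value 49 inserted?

Starting tree (level order): [41, 37, 47, 34, None, None, 48, 12, 35, None, None, None, 15, None, None, 13, 27]
Insertion path: 41 -> 47 -> 48
Result: insert 49 as right child of 48
Final tree (level order): [41, 37, 47, 34, None, None, 48, 12, 35, None, 49, None, 15, None, None, None, None, 13, 27]


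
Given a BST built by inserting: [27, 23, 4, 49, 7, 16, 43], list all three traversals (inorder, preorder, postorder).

Tree insertion order: [27, 23, 4, 49, 7, 16, 43]
Tree (level-order array): [27, 23, 49, 4, None, 43, None, None, 7, None, None, None, 16]
Inorder (L, root, R): [4, 7, 16, 23, 27, 43, 49]
Preorder (root, L, R): [27, 23, 4, 7, 16, 49, 43]
Postorder (L, R, root): [16, 7, 4, 23, 43, 49, 27]


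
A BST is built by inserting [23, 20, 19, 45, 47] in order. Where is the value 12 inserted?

Starting tree (level order): [23, 20, 45, 19, None, None, 47]
Insertion path: 23 -> 20 -> 19
Result: insert 12 as left child of 19
Final tree (level order): [23, 20, 45, 19, None, None, 47, 12]


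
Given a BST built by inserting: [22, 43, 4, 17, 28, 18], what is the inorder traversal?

Tree insertion order: [22, 43, 4, 17, 28, 18]
Tree (level-order array): [22, 4, 43, None, 17, 28, None, None, 18]
Inorder traversal: [4, 17, 18, 22, 28, 43]


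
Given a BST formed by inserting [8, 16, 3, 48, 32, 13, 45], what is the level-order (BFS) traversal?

Tree insertion order: [8, 16, 3, 48, 32, 13, 45]
Tree (level-order array): [8, 3, 16, None, None, 13, 48, None, None, 32, None, None, 45]
BFS from the root, enqueuing left then right child of each popped node:
  queue [8] -> pop 8, enqueue [3, 16], visited so far: [8]
  queue [3, 16] -> pop 3, enqueue [none], visited so far: [8, 3]
  queue [16] -> pop 16, enqueue [13, 48], visited so far: [8, 3, 16]
  queue [13, 48] -> pop 13, enqueue [none], visited so far: [8, 3, 16, 13]
  queue [48] -> pop 48, enqueue [32], visited so far: [8, 3, 16, 13, 48]
  queue [32] -> pop 32, enqueue [45], visited so far: [8, 3, 16, 13, 48, 32]
  queue [45] -> pop 45, enqueue [none], visited so far: [8, 3, 16, 13, 48, 32, 45]
Result: [8, 3, 16, 13, 48, 32, 45]


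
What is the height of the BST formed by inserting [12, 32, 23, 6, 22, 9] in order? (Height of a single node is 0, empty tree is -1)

Insertion order: [12, 32, 23, 6, 22, 9]
Tree (level-order array): [12, 6, 32, None, 9, 23, None, None, None, 22]
Compute height bottom-up (empty subtree = -1):
  height(9) = 1 + max(-1, -1) = 0
  height(6) = 1 + max(-1, 0) = 1
  height(22) = 1 + max(-1, -1) = 0
  height(23) = 1 + max(0, -1) = 1
  height(32) = 1 + max(1, -1) = 2
  height(12) = 1 + max(1, 2) = 3
Height = 3


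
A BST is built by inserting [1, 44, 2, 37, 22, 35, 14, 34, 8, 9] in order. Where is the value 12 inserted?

Starting tree (level order): [1, None, 44, 2, None, None, 37, 22, None, 14, 35, 8, None, 34, None, None, 9]
Insertion path: 1 -> 44 -> 2 -> 37 -> 22 -> 14 -> 8 -> 9
Result: insert 12 as right child of 9
Final tree (level order): [1, None, 44, 2, None, None, 37, 22, None, 14, 35, 8, None, 34, None, None, 9, None, None, None, 12]


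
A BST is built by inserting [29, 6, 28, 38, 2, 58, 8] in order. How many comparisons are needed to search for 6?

Search path for 6: 29 -> 6
Found: True
Comparisons: 2


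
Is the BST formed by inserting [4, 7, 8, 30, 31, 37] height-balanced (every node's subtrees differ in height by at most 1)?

Tree (level-order array): [4, None, 7, None, 8, None, 30, None, 31, None, 37]
Definition: a tree is height-balanced if, at every node, |h(left) - h(right)| <= 1 (empty subtree has height -1).
Bottom-up per-node check:
  node 37: h_left=-1, h_right=-1, diff=0 [OK], height=0
  node 31: h_left=-1, h_right=0, diff=1 [OK], height=1
  node 30: h_left=-1, h_right=1, diff=2 [FAIL (|-1-1|=2 > 1)], height=2
  node 8: h_left=-1, h_right=2, diff=3 [FAIL (|-1-2|=3 > 1)], height=3
  node 7: h_left=-1, h_right=3, diff=4 [FAIL (|-1-3|=4 > 1)], height=4
  node 4: h_left=-1, h_right=4, diff=5 [FAIL (|-1-4|=5 > 1)], height=5
Node 30 violates the condition: |-1 - 1| = 2 > 1.
Result: Not balanced


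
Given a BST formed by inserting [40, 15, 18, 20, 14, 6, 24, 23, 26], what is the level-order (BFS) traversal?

Tree insertion order: [40, 15, 18, 20, 14, 6, 24, 23, 26]
Tree (level-order array): [40, 15, None, 14, 18, 6, None, None, 20, None, None, None, 24, 23, 26]
BFS from the root, enqueuing left then right child of each popped node:
  queue [40] -> pop 40, enqueue [15], visited so far: [40]
  queue [15] -> pop 15, enqueue [14, 18], visited so far: [40, 15]
  queue [14, 18] -> pop 14, enqueue [6], visited so far: [40, 15, 14]
  queue [18, 6] -> pop 18, enqueue [20], visited so far: [40, 15, 14, 18]
  queue [6, 20] -> pop 6, enqueue [none], visited so far: [40, 15, 14, 18, 6]
  queue [20] -> pop 20, enqueue [24], visited so far: [40, 15, 14, 18, 6, 20]
  queue [24] -> pop 24, enqueue [23, 26], visited so far: [40, 15, 14, 18, 6, 20, 24]
  queue [23, 26] -> pop 23, enqueue [none], visited so far: [40, 15, 14, 18, 6, 20, 24, 23]
  queue [26] -> pop 26, enqueue [none], visited so far: [40, 15, 14, 18, 6, 20, 24, 23, 26]
Result: [40, 15, 14, 18, 6, 20, 24, 23, 26]


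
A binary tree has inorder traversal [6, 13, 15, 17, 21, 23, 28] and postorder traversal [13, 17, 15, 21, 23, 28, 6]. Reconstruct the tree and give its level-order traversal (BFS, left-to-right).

Inorder:   [6, 13, 15, 17, 21, 23, 28]
Postorder: [13, 17, 15, 21, 23, 28, 6]
Algorithm: postorder visits root last, so walk postorder right-to-left;
each value is the root of the current inorder slice — split it at that
value, recurse on the right subtree first, then the left.
Recursive splits:
  root=6; inorder splits into left=[], right=[13, 15, 17, 21, 23, 28]
  root=28; inorder splits into left=[13, 15, 17, 21, 23], right=[]
  root=23; inorder splits into left=[13, 15, 17, 21], right=[]
  root=21; inorder splits into left=[13, 15, 17], right=[]
  root=15; inorder splits into left=[13], right=[17]
  root=17; inorder splits into left=[], right=[]
  root=13; inorder splits into left=[], right=[]
Reconstructed level-order: [6, 28, 23, 21, 15, 13, 17]


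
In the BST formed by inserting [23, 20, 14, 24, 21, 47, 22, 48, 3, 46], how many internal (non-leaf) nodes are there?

Tree built from: [23, 20, 14, 24, 21, 47, 22, 48, 3, 46]
Tree (level-order array): [23, 20, 24, 14, 21, None, 47, 3, None, None, 22, 46, 48]
Rule: An internal node has at least one child.
Per-node child counts:
  node 23: 2 child(ren)
  node 20: 2 child(ren)
  node 14: 1 child(ren)
  node 3: 0 child(ren)
  node 21: 1 child(ren)
  node 22: 0 child(ren)
  node 24: 1 child(ren)
  node 47: 2 child(ren)
  node 46: 0 child(ren)
  node 48: 0 child(ren)
Matching nodes: [23, 20, 14, 21, 24, 47]
Count of internal (non-leaf) nodes: 6


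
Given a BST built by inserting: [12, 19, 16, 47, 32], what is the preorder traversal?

Tree insertion order: [12, 19, 16, 47, 32]
Tree (level-order array): [12, None, 19, 16, 47, None, None, 32]
Preorder traversal: [12, 19, 16, 47, 32]


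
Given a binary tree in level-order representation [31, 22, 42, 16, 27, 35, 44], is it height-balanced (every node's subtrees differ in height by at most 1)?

Tree (level-order array): [31, 22, 42, 16, 27, 35, 44]
Definition: a tree is height-balanced if, at every node, |h(left) - h(right)| <= 1 (empty subtree has height -1).
Bottom-up per-node check:
  node 16: h_left=-1, h_right=-1, diff=0 [OK], height=0
  node 27: h_left=-1, h_right=-1, diff=0 [OK], height=0
  node 22: h_left=0, h_right=0, diff=0 [OK], height=1
  node 35: h_left=-1, h_right=-1, diff=0 [OK], height=0
  node 44: h_left=-1, h_right=-1, diff=0 [OK], height=0
  node 42: h_left=0, h_right=0, diff=0 [OK], height=1
  node 31: h_left=1, h_right=1, diff=0 [OK], height=2
All nodes satisfy the balance condition.
Result: Balanced


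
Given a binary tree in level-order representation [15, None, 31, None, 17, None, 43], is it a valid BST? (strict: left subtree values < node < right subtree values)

Level-order array: [15, None, 31, None, 17, None, 43]
Validate using subtree bounds (lo, hi): at each node, require lo < value < hi,
then recurse left with hi=value and right with lo=value.
Preorder trace (stopping at first violation):
  at node 15 with bounds (-inf, +inf): OK
  at node 31 with bounds (15, +inf): OK
  at node 17 with bounds (31, +inf): VIOLATION
Node 17 violates its bound: not (31 < 17 < +inf).
Result: Not a valid BST


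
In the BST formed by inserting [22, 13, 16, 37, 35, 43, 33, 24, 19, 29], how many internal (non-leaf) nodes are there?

Tree built from: [22, 13, 16, 37, 35, 43, 33, 24, 19, 29]
Tree (level-order array): [22, 13, 37, None, 16, 35, 43, None, 19, 33, None, None, None, None, None, 24, None, None, 29]
Rule: An internal node has at least one child.
Per-node child counts:
  node 22: 2 child(ren)
  node 13: 1 child(ren)
  node 16: 1 child(ren)
  node 19: 0 child(ren)
  node 37: 2 child(ren)
  node 35: 1 child(ren)
  node 33: 1 child(ren)
  node 24: 1 child(ren)
  node 29: 0 child(ren)
  node 43: 0 child(ren)
Matching nodes: [22, 13, 16, 37, 35, 33, 24]
Count of internal (non-leaf) nodes: 7


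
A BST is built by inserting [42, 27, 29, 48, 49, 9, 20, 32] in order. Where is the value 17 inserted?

Starting tree (level order): [42, 27, 48, 9, 29, None, 49, None, 20, None, 32]
Insertion path: 42 -> 27 -> 9 -> 20
Result: insert 17 as left child of 20
Final tree (level order): [42, 27, 48, 9, 29, None, 49, None, 20, None, 32, None, None, 17]


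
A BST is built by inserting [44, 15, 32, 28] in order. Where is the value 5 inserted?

Starting tree (level order): [44, 15, None, None, 32, 28]
Insertion path: 44 -> 15
Result: insert 5 as left child of 15
Final tree (level order): [44, 15, None, 5, 32, None, None, 28]


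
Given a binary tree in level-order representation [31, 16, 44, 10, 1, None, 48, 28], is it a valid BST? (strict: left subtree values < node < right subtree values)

Level-order array: [31, 16, 44, 10, 1, None, 48, 28]
Validate using subtree bounds (lo, hi): at each node, require lo < value < hi,
then recurse left with hi=value and right with lo=value.
Preorder trace (stopping at first violation):
  at node 31 with bounds (-inf, +inf): OK
  at node 16 with bounds (-inf, 31): OK
  at node 10 with bounds (-inf, 16): OK
  at node 28 with bounds (-inf, 10): VIOLATION
Node 28 violates its bound: not (-inf < 28 < 10).
Result: Not a valid BST


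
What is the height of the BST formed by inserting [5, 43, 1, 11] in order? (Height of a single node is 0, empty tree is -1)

Insertion order: [5, 43, 1, 11]
Tree (level-order array): [5, 1, 43, None, None, 11]
Compute height bottom-up (empty subtree = -1):
  height(1) = 1 + max(-1, -1) = 0
  height(11) = 1 + max(-1, -1) = 0
  height(43) = 1 + max(0, -1) = 1
  height(5) = 1 + max(0, 1) = 2
Height = 2


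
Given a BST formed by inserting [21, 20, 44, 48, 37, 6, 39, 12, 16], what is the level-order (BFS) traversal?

Tree insertion order: [21, 20, 44, 48, 37, 6, 39, 12, 16]
Tree (level-order array): [21, 20, 44, 6, None, 37, 48, None, 12, None, 39, None, None, None, 16]
BFS from the root, enqueuing left then right child of each popped node:
  queue [21] -> pop 21, enqueue [20, 44], visited so far: [21]
  queue [20, 44] -> pop 20, enqueue [6], visited so far: [21, 20]
  queue [44, 6] -> pop 44, enqueue [37, 48], visited so far: [21, 20, 44]
  queue [6, 37, 48] -> pop 6, enqueue [12], visited so far: [21, 20, 44, 6]
  queue [37, 48, 12] -> pop 37, enqueue [39], visited so far: [21, 20, 44, 6, 37]
  queue [48, 12, 39] -> pop 48, enqueue [none], visited so far: [21, 20, 44, 6, 37, 48]
  queue [12, 39] -> pop 12, enqueue [16], visited so far: [21, 20, 44, 6, 37, 48, 12]
  queue [39, 16] -> pop 39, enqueue [none], visited so far: [21, 20, 44, 6, 37, 48, 12, 39]
  queue [16] -> pop 16, enqueue [none], visited so far: [21, 20, 44, 6, 37, 48, 12, 39, 16]
Result: [21, 20, 44, 6, 37, 48, 12, 39, 16]


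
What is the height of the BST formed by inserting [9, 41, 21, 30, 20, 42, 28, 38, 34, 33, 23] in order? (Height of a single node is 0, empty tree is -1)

Insertion order: [9, 41, 21, 30, 20, 42, 28, 38, 34, 33, 23]
Tree (level-order array): [9, None, 41, 21, 42, 20, 30, None, None, None, None, 28, 38, 23, None, 34, None, None, None, 33]
Compute height bottom-up (empty subtree = -1):
  height(20) = 1 + max(-1, -1) = 0
  height(23) = 1 + max(-1, -1) = 0
  height(28) = 1 + max(0, -1) = 1
  height(33) = 1 + max(-1, -1) = 0
  height(34) = 1 + max(0, -1) = 1
  height(38) = 1 + max(1, -1) = 2
  height(30) = 1 + max(1, 2) = 3
  height(21) = 1 + max(0, 3) = 4
  height(42) = 1 + max(-1, -1) = 0
  height(41) = 1 + max(4, 0) = 5
  height(9) = 1 + max(-1, 5) = 6
Height = 6


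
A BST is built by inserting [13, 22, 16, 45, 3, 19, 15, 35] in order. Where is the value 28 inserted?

Starting tree (level order): [13, 3, 22, None, None, 16, 45, 15, 19, 35]
Insertion path: 13 -> 22 -> 45 -> 35
Result: insert 28 as left child of 35
Final tree (level order): [13, 3, 22, None, None, 16, 45, 15, 19, 35, None, None, None, None, None, 28]


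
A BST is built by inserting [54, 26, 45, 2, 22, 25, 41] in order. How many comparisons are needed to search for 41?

Search path for 41: 54 -> 26 -> 45 -> 41
Found: True
Comparisons: 4


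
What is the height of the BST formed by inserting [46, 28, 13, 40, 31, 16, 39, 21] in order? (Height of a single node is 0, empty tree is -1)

Insertion order: [46, 28, 13, 40, 31, 16, 39, 21]
Tree (level-order array): [46, 28, None, 13, 40, None, 16, 31, None, None, 21, None, 39]
Compute height bottom-up (empty subtree = -1):
  height(21) = 1 + max(-1, -1) = 0
  height(16) = 1 + max(-1, 0) = 1
  height(13) = 1 + max(-1, 1) = 2
  height(39) = 1 + max(-1, -1) = 0
  height(31) = 1 + max(-1, 0) = 1
  height(40) = 1 + max(1, -1) = 2
  height(28) = 1 + max(2, 2) = 3
  height(46) = 1 + max(3, -1) = 4
Height = 4


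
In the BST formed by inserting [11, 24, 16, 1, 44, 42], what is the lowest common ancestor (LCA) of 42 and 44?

Tree insertion order: [11, 24, 16, 1, 44, 42]
Tree (level-order array): [11, 1, 24, None, None, 16, 44, None, None, 42]
In a BST, the LCA of p=42, q=44 is the first node v on the
root-to-leaf path with p <= v <= q (go left if both < v, right if both > v).
Walk from root:
  at 11: both 42 and 44 > 11, go right
  at 24: both 42 and 44 > 24, go right
  at 44: 42 <= 44 <= 44, this is the LCA
LCA = 44


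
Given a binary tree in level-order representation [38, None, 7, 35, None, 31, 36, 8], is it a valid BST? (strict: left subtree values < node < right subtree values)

Level-order array: [38, None, 7, 35, None, 31, 36, 8]
Validate using subtree bounds (lo, hi): at each node, require lo < value < hi,
then recurse left with hi=value and right with lo=value.
Preorder trace (stopping at first violation):
  at node 38 with bounds (-inf, +inf): OK
  at node 7 with bounds (38, +inf): VIOLATION
Node 7 violates its bound: not (38 < 7 < +inf).
Result: Not a valid BST


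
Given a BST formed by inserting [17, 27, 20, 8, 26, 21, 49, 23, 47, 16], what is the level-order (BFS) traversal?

Tree insertion order: [17, 27, 20, 8, 26, 21, 49, 23, 47, 16]
Tree (level-order array): [17, 8, 27, None, 16, 20, 49, None, None, None, 26, 47, None, 21, None, None, None, None, 23]
BFS from the root, enqueuing left then right child of each popped node:
  queue [17] -> pop 17, enqueue [8, 27], visited so far: [17]
  queue [8, 27] -> pop 8, enqueue [16], visited so far: [17, 8]
  queue [27, 16] -> pop 27, enqueue [20, 49], visited so far: [17, 8, 27]
  queue [16, 20, 49] -> pop 16, enqueue [none], visited so far: [17, 8, 27, 16]
  queue [20, 49] -> pop 20, enqueue [26], visited so far: [17, 8, 27, 16, 20]
  queue [49, 26] -> pop 49, enqueue [47], visited so far: [17, 8, 27, 16, 20, 49]
  queue [26, 47] -> pop 26, enqueue [21], visited so far: [17, 8, 27, 16, 20, 49, 26]
  queue [47, 21] -> pop 47, enqueue [none], visited so far: [17, 8, 27, 16, 20, 49, 26, 47]
  queue [21] -> pop 21, enqueue [23], visited so far: [17, 8, 27, 16, 20, 49, 26, 47, 21]
  queue [23] -> pop 23, enqueue [none], visited so far: [17, 8, 27, 16, 20, 49, 26, 47, 21, 23]
Result: [17, 8, 27, 16, 20, 49, 26, 47, 21, 23]


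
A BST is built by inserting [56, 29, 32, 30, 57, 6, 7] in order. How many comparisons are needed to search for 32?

Search path for 32: 56 -> 29 -> 32
Found: True
Comparisons: 3


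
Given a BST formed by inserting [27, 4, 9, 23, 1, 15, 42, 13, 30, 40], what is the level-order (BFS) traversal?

Tree insertion order: [27, 4, 9, 23, 1, 15, 42, 13, 30, 40]
Tree (level-order array): [27, 4, 42, 1, 9, 30, None, None, None, None, 23, None, 40, 15, None, None, None, 13]
BFS from the root, enqueuing left then right child of each popped node:
  queue [27] -> pop 27, enqueue [4, 42], visited so far: [27]
  queue [4, 42] -> pop 4, enqueue [1, 9], visited so far: [27, 4]
  queue [42, 1, 9] -> pop 42, enqueue [30], visited so far: [27, 4, 42]
  queue [1, 9, 30] -> pop 1, enqueue [none], visited so far: [27, 4, 42, 1]
  queue [9, 30] -> pop 9, enqueue [23], visited so far: [27, 4, 42, 1, 9]
  queue [30, 23] -> pop 30, enqueue [40], visited so far: [27, 4, 42, 1, 9, 30]
  queue [23, 40] -> pop 23, enqueue [15], visited so far: [27, 4, 42, 1, 9, 30, 23]
  queue [40, 15] -> pop 40, enqueue [none], visited so far: [27, 4, 42, 1, 9, 30, 23, 40]
  queue [15] -> pop 15, enqueue [13], visited so far: [27, 4, 42, 1, 9, 30, 23, 40, 15]
  queue [13] -> pop 13, enqueue [none], visited so far: [27, 4, 42, 1, 9, 30, 23, 40, 15, 13]
Result: [27, 4, 42, 1, 9, 30, 23, 40, 15, 13]


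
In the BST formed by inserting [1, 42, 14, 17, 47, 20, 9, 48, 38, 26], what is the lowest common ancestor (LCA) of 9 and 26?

Tree insertion order: [1, 42, 14, 17, 47, 20, 9, 48, 38, 26]
Tree (level-order array): [1, None, 42, 14, 47, 9, 17, None, 48, None, None, None, 20, None, None, None, 38, 26]
In a BST, the LCA of p=9, q=26 is the first node v on the
root-to-leaf path with p <= v <= q (go left if both < v, right if both > v).
Walk from root:
  at 1: both 9 and 26 > 1, go right
  at 42: both 9 and 26 < 42, go left
  at 14: 9 <= 14 <= 26, this is the LCA
LCA = 14


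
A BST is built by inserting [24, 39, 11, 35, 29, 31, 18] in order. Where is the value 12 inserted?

Starting tree (level order): [24, 11, 39, None, 18, 35, None, None, None, 29, None, None, 31]
Insertion path: 24 -> 11 -> 18
Result: insert 12 as left child of 18
Final tree (level order): [24, 11, 39, None, 18, 35, None, 12, None, 29, None, None, None, None, 31]


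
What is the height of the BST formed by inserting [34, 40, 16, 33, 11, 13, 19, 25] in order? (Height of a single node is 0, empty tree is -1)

Insertion order: [34, 40, 16, 33, 11, 13, 19, 25]
Tree (level-order array): [34, 16, 40, 11, 33, None, None, None, 13, 19, None, None, None, None, 25]
Compute height bottom-up (empty subtree = -1):
  height(13) = 1 + max(-1, -1) = 0
  height(11) = 1 + max(-1, 0) = 1
  height(25) = 1 + max(-1, -1) = 0
  height(19) = 1 + max(-1, 0) = 1
  height(33) = 1 + max(1, -1) = 2
  height(16) = 1 + max(1, 2) = 3
  height(40) = 1 + max(-1, -1) = 0
  height(34) = 1 + max(3, 0) = 4
Height = 4


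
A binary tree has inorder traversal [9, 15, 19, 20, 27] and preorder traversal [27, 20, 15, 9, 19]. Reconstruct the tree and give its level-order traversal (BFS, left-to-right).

Inorder:  [9, 15, 19, 20, 27]
Preorder: [27, 20, 15, 9, 19]
Algorithm: preorder visits root first, so consume preorder in order;
for each root, split the current inorder slice at that value into
left-subtree inorder and right-subtree inorder, then recurse.
Recursive splits:
  root=27; inorder splits into left=[9, 15, 19, 20], right=[]
  root=20; inorder splits into left=[9, 15, 19], right=[]
  root=15; inorder splits into left=[9], right=[19]
  root=9; inorder splits into left=[], right=[]
  root=19; inorder splits into left=[], right=[]
Reconstructed level-order: [27, 20, 15, 9, 19]


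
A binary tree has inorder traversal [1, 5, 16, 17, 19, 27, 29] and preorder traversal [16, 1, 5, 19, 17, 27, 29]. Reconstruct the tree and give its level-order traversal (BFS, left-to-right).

Inorder:  [1, 5, 16, 17, 19, 27, 29]
Preorder: [16, 1, 5, 19, 17, 27, 29]
Algorithm: preorder visits root first, so consume preorder in order;
for each root, split the current inorder slice at that value into
left-subtree inorder and right-subtree inorder, then recurse.
Recursive splits:
  root=16; inorder splits into left=[1, 5], right=[17, 19, 27, 29]
  root=1; inorder splits into left=[], right=[5]
  root=5; inorder splits into left=[], right=[]
  root=19; inorder splits into left=[17], right=[27, 29]
  root=17; inorder splits into left=[], right=[]
  root=27; inorder splits into left=[], right=[29]
  root=29; inorder splits into left=[], right=[]
Reconstructed level-order: [16, 1, 19, 5, 17, 27, 29]


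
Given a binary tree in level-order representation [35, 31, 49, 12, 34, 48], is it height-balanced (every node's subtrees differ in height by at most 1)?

Tree (level-order array): [35, 31, 49, 12, 34, 48]
Definition: a tree is height-balanced if, at every node, |h(left) - h(right)| <= 1 (empty subtree has height -1).
Bottom-up per-node check:
  node 12: h_left=-1, h_right=-1, diff=0 [OK], height=0
  node 34: h_left=-1, h_right=-1, diff=0 [OK], height=0
  node 31: h_left=0, h_right=0, diff=0 [OK], height=1
  node 48: h_left=-1, h_right=-1, diff=0 [OK], height=0
  node 49: h_left=0, h_right=-1, diff=1 [OK], height=1
  node 35: h_left=1, h_right=1, diff=0 [OK], height=2
All nodes satisfy the balance condition.
Result: Balanced
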